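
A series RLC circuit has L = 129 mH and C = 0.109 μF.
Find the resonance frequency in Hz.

Step 1 — Resonance condition Im(Z)=0 gives ω₀ = 1/√(LC).
Step 2 — ω₀ = 1/√(0.129·1.09e-07) = 8433 rad/s.
Step 3 — f₀ = ω₀/(2π) = 1342 Hz.

f₀ = 1342 Hz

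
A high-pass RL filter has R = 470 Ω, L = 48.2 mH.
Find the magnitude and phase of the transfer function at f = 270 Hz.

Step 1 — Angular frequency: ω = 2π·270 = 1696 rad/s.
Step 2 — Transfer function: H(jω) = jωL/(R + jωL).
Step 3 — Numerator jωL = j·81.77; denominator R + jωL = 470 + j81.77.
Step 4 — H = 0.02938 + j0.1689.
Step 5 — Magnitude: |H| = 0.1714 (-15.3 dB); phase: φ = 80.1°.

|H| = 0.1714 (-15.3 dB), φ = 80.1°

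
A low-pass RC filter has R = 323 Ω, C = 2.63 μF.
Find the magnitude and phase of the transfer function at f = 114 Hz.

Step 1 — Angular frequency: ω = 2π·114 = 716.3 rad/s.
Step 2 — Transfer function: H(jω) = 1/(1 + jωRC).
Step 3 — Denominator: 1 + jωRC = 1 + j·716.3·323·2.63e-06 = 1 + j0.6085.
Step 4 — H = 0.7298 - j0.4441.
Step 5 — Magnitude: |H| = 0.8543 (-1.4 dB); phase: φ = -31.3°.

|H| = 0.8543 (-1.4 dB), φ = -31.3°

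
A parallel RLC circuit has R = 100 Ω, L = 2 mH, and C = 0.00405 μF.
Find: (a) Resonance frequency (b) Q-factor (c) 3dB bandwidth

Step 1 — Resonance: ω₀ = 1/√(LC) = 1/√(0.002·4.05e-09) = 3.514e+05 rad/s.
Step 2 — f₀ = ω₀/(2π) = 5.592e+04 Hz.
Step 3 — Parallel Q: Q = R/(ω₀L) = 100/(3.514e+05·0.002) = 0.1423.
Step 4 — Bandwidth: Δω = ω₀/Q = 2.469e+06 rad/s; BW = Δω/(2π) = 3.93e+05 Hz.

(a) f₀ = 5.592e+04 Hz  (b) Q = 0.1423  (c) BW = 3.93e+05 Hz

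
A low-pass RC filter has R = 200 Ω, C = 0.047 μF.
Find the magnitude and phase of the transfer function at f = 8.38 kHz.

Step 1 — Angular frequency: ω = 2π·8380 = 5.265e+04 rad/s.
Step 2 — Transfer function: H(jω) = 1/(1 + jωRC).
Step 3 — Denominator: 1 + jωRC = 1 + j·5.265e+04·200·4.7e-08 = 1 + j0.4949.
Step 4 — H = 0.8032 - j0.3976.
Step 5 — Magnitude: |H| = 0.8962 (-1.0 dB); phase: φ = -26.3°.

|H| = 0.8962 (-1.0 dB), φ = -26.3°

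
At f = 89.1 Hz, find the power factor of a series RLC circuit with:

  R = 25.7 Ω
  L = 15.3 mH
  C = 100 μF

Step 1 — Angular frequency: ω = 2π·f = 2π·89.1 = 559.8 rad/s.
Step 2 — Component impedances:
  R: Z = R = 25.7 Ω
  L: Z = jωL = j·559.8·0.0153 = 0 + j8.565 Ω
  C: Z = 1/(jωC) = -j/(ω·C) = 0 - j17.86 Ω
Step 3 — Series combination: Z_total = R + L + C = 25.7 - j9.297 Ω = 27.33∠-19.9° Ω.
Step 4 — Power factor: PF = cos(φ) = Re(Z)/|Z| = 25.7/27.33 = 0.9404.
Step 5 — Type: Im(Z) = -9.297 ⇒ leading (phase φ = -19.9°).

PF = 0.9404 (leading, φ = -19.9°)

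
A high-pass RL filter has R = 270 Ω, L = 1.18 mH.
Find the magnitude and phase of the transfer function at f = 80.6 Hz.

Step 1 — Angular frequency: ω = 2π·80.6 = 506.4 rad/s.
Step 2 — Transfer function: H(jω) = jωL/(R + jωL).
Step 3 — Numerator jωL = j·0.5976; denominator R + jωL = 270 + j0.5976.
Step 4 — H = 4.899e-06 + j0.002213.
Step 5 — Magnitude: |H| = 0.002213 (-53.1 dB); phase: φ = 89.9°.

|H| = 0.002213 (-53.1 dB), φ = 89.9°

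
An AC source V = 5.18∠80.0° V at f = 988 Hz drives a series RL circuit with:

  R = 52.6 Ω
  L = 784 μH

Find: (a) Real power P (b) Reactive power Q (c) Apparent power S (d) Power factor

Step 1 — Angular frequency: ω = 2π·f = 2π·988 = 6208 rad/s.
Step 2 — Component impedances:
  R: Z = R = 52.6 Ω
  L: Z = jωL = j·6208·0.000784 = 0 + j4.867 Ω
Step 3 — Series combination: Z_total = R + L = 52.6 + j4.867 Ω = 52.82∠5.3° Ω.
Step 4 — Source phasor: V = 5.18∠80.0° V = 0.8995 + j5.101 V.
Step 5 — Current: I = V / Z = 0.02585 + j0.09459 A = 0.09806∠74.7° A.
Step 6 — Complex power: S = V·I* = 0.5058 + j0.0468 VA.
Step 7 — Real power: P = Re(S) = 0.5058 W.
Step 8 — Reactive power: Q = Im(S) = 0.0468 VAR.
Step 9 — Apparent power: |S| = 0.508 VA.
Step 10 — Power factor: PF = P/|S| = 0.9957 (lagging).

(a) P = 0.5058 W  (b) Q = 0.0468 VAR  (c) S = 0.508 VA  (d) PF = 0.9957 (lagging)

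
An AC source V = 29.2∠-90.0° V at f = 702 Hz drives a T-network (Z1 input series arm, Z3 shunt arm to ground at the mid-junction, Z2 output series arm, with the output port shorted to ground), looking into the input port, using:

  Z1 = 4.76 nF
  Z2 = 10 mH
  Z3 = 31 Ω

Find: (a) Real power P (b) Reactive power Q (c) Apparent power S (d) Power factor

Step 1 — Angular frequency: ω = 2π·f = 2π·702 = 4411 rad/s.
Step 2 — Component impedances:
  Z1: Z = 1/(jωC) = -j/(ω·C) = 0 - j4.763e+04 Ω
  Z2: Z = jωL = j·4411·0.01 = 0 + j44.11 Ω
  Z3: Z = R = 31 Ω
Step 3 — With the output port shorted to ground, the output series arm Z2 runs from the junction to ground; the shunt arm Z3 also runs from the junction to ground. They appear in parallel: Z3 || Z2 = 20.75 + j14.58 Ω.
Step 4 — Series with input arm Z1: Z_in = Z1 + (Z3 || Z2) = 20.75 - j4.761e+04 Ω = 4.761e+04∠-90.0° Ω.
Step 5 — Source phasor: V = 29.2∠-90.0° V = 0 - j29.2 V.
Step 6 — Current: I = V / Z = 0.0006133 - j2.673e-07 A = 0.0006133∠-0.0° A.
Step 7 — Complex power: S = V·I* = 7.804e-06 - j0.01791 VA.
Step 8 — Real power: P = Re(S) = 7.804e-06 W.
Step 9 — Reactive power: Q = Im(S) = -0.01791 VAR.
Step 10 — Apparent power: |S| = 0.01791 VA.
Step 11 — Power factor: PF = P/|S| = 0.0004358 (leading).

(a) P = 7.804e-06 W  (b) Q = -0.01791 VAR  (c) S = 0.01791 VA  (d) PF = 0.0004358 (leading)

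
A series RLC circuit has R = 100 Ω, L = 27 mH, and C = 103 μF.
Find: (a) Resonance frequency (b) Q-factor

Step 1 — Resonance condition Im(Z)=0 gives ω₀ = 1/√(LC).
Step 2 — ω₀ = 1/√(0.027·0.000103) = 599.7 rad/s.
Step 3 — f₀ = ω₀/(2π) = 95.44 Hz.
Step 4 — Series Q: Q = ω₀L/R = 599.7·0.027/100 = 0.1619.

(a) f₀ = 95.44 Hz  (b) Q = 0.1619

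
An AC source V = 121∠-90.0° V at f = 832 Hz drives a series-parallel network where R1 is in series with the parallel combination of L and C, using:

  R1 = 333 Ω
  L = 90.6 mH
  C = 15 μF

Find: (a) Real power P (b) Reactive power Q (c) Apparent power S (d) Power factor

Step 1 — Angular frequency: ω = 2π·f = 2π·832 = 5228 rad/s.
Step 2 — Component impedances:
  R1: Z = R = 333 Ω
  L: Z = jωL = j·5228·0.0906 = 0 + j473.6 Ω
  C: Z = 1/(jωC) = -j/(ω·C) = 0 - j12.75 Ω
Step 3 — Parallel branch: L || C = 1/(1/L + 1/C) = 0 - j13.11 Ω.
Step 4 — Series with R1: Z_total = R1 + (L || C) = 333 - j13.11 Ω = 333.3∠-2.3° Ω.
Step 5 — Source phasor: V = 121∠-90.0° V = 0 - j121 V.
Step 6 — Current: I = V / Z = 0.01428 - j0.3628 A = 0.3631∠-87.7° A.
Step 7 — Complex power: S = V·I* = 43.9 - j1.728 VA.
Step 8 — Real power: P = Re(S) = 43.9 W.
Step 9 — Reactive power: Q = Im(S) = -1.728 VAR.
Step 10 — Apparent power: |S| = 43.93 VA.
Step 11 — Power factor: PF = P/|S| = 0.9992 (leading).

(a) P = 43.9 W  (b) Q = -1.728 VAR  (c) S = 43.93 VA  (d) PF = 0.9992 (leading)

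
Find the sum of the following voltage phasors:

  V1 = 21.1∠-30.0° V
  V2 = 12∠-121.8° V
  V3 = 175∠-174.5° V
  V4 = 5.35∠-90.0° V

Step 1 — Convert each phasor to rectangular form:
  V1 = 21.1·(cos(-30.0°) + j·sin(-30.0°)) = 18.27 - j10.55 V
  V2 = 12·(cos(-121.8°) + j·sin(-121.8°)) = -6.323 - j10.2 V
  V3 = 175·(cos(-174.5°) + j·sin(-174.5°)) = -174.2 - j16.77 V
  V4 = 5.35·(cos(-90.0°) + j·sin(-90.0°)) = 0 - j5.35 V
Step 2 — Sum components: V_total = -162.2 - j42.87 V.
Step 3 — Convert to polar: |V_total| = 167.8 V, ∠V_total = -165.2°.

V_total = 167.8∠-165.2° V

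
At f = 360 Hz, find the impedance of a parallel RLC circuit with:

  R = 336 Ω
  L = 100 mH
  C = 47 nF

Step 1 — Angular frequency: ω = 2π·f = 2π·360 = 2262 rad/s.
Step 2 — Component impedances:
  R: Z = R = 336 Ω
  L: Z = jωL = j·2262·0.1 = 0 + j226.2 Ω
  C: Z = 1/(jωC) = -j/(ω·C) = 0 - j9406 Ω
Step 3 — Parallel combination: 1/Z_total = 1/R + 1/L + 1/C; Z_total = 108.3 + j157 Ω = 190.8∠55.4° Ω.

Z = 108.3 + j157 Ω = 190.8∠55.4° Ω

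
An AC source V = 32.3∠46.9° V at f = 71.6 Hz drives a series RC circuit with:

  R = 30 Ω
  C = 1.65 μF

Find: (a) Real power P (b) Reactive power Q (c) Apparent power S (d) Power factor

Step 1 — Angular frequency: ω = 2π·f = 2π·71.6 = 449.9 rad/s.
Step 2 — Component impedances:
  R: Z = R = 30 Ω
  C: Z = 1/(jωC) = -j/(ω·C) = 0 - j1347 Ω
Step 3 — Series combination: Z_total = R + C = 30 - j1347 Ω = 1348∠-88.7° Ω.
Step 4 — Source phasor: V = 32.3∠46.9° V = 22.07 + j23.58 V.
Step 5 — Current: I = V / Z = -0.01713 + j0.01676 A = 0.02397∠135.6° A.
Step 6 — Complex power: S = V·I* = 0.01724 - j0.774 VA.
Step 7 — Real power: P = Re(S) = 0.01724 W.
Step 8 — Reactive power: Q = Im(S) = -0.774 VAR.
Step 9 — Apparent power: |S| = 0.7742 VA.
Step 10 — Power factor: PF = P/|S| = 0.02226 (leading).

(a) P = 0.01724 W  (b) Q = -0.774 VAR  (c) S = 0.7742 VA  (d) PF = 0.02226 (leading)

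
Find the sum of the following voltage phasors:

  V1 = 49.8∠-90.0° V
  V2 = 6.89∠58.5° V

Step 1 — Convert each phasor to rectangular form:
  V1 = 49.8·(cos(-90.0°) + j·sin(-90.0°)) = 0 - j49.8 V
  V2 = 6.89·(cos(58.5°) + j·sin(58.5°)) = 3.6 + j5.875 V
Step 2 — Sum components: V_total = 3.6 - j43.93 V.
Step 3 — Convert to polar: |V_total| = 44.07 V, ∠V_total = -85.3°.

V_total = 44.07∠-85.3° V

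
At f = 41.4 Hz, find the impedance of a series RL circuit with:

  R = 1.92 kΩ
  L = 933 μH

Step 1 — Angular frequency: ω = 2π·f = 2π·41.4 = 260.1 rad/s.
Step 2 — Component impedances:
  R: Z = R = 1920 Ω
  L: Z = jωL = j·260.1·0.000933 = 0 + j0.2427 Ω
Step 3 — Series combination: Z_total = R + L = 1920 + j0.2427 Ω = 1920∠0.0° Ω.

Z = 1920 + j0.2427 Ω = 1920∠0.0° Ω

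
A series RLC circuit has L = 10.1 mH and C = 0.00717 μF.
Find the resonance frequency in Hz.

Step 1 — Resonance condition Im(Z)=0 gives ω₀ = 1/√(LC).
Step 2 — ω₀ = 1/√(0.0101·7.17e-09) = 1.175e+05 rad/s.
Step 3 — f₀ = ω₀/(2π) = 1.87e+04 Hz.

f₀ = 1.87e+04 Hz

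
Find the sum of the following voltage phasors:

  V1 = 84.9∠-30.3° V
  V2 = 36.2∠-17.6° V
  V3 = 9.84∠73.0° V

Step 1 — Convert each phasor to rectangular form:
  V1 = 84.9·(cos(-30.3°) + j·sin(-30.3°)) = 73.3 - j42.83 V
  V2 = 36.2·(cos(-17.6°) + j·sin(-17.6°)) = 34.51 - j10.95 V
  V3 = 9.84·(cos(73.0°) + j·sin(73.0°)) = 2.877 + j9.41 V
Step 2 — Sum components: V_total = 110.7 - j44.37 V.
Step 3 — Convert to polar: |V_total| = 119.2 V, ∠V_total = -21.8°.

V_total = 119.2∠-21.8° V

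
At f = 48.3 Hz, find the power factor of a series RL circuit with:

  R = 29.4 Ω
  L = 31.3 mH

Step 1 — Angular frequency: ω = 2π·f = 2π·48.3 = 303.5 rad/s.
Step 2 — Component impedances:
  R: Z = R = 29.4 Ω
  L: Z = jωL = j·303.5·0.0313 = 0 + j9.499 Ω
Step 3 — Series combination: Z_total = R + L = 29.4 + j9.499 Ω = 30.9∠17.9° Ω.
Step 4 — Power factor: PF = cos(φ) = Re(Z)/|Z| = 29.4/30.896 = 0.9516.
Step 5 — Type: Im(Z) = 9.499 ⇒ lagging (phase φ = 17.9°).

PF = 0.9516 (lagging, φ = 17.9°)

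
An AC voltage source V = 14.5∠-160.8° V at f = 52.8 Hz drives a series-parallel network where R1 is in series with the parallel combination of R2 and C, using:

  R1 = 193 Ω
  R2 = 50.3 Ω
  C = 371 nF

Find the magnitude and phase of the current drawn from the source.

Step 1 — Angular frequency: ω = 2π·f = 2π·52.8 = 331.8 rad/s.
Step 2 — Component impedances:
  R1: Z = R = 193 Ω
  R2: Z = R = 50.3 Ω
  C: Z = 1/(jωC) = -j/(ω·C) = 0 - j8125 Ω
Step 3 — Parallel branch: R2 || C = 1/(1/R2 + 1/C) = 50.3 - j0.3114 Ω.
Step 4 — Series with R1: Z_total = R1 + (R2 || C) = 243.3 - j0.3114 Ω = 243.3∠-0.1° Ω.
Step 5 — Source phasor: V = 14.5∠-160.8° V = -13.69 - j4.769 V.
Step 6 — Ohm's law: I = V / Z_total = (-13.69 - j4.769) / (243.3 - j0.3114) = -0.05626 - j0.01967 A.
Step 7 — Convert to polar: |I| = 0.0596 A, ∠I = -160.7°.

I = 0.0596∠-160.7° A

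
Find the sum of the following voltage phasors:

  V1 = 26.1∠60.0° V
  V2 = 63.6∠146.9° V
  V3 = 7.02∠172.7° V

Step 1 — Convert each phasor to rectangular form:
  V1 = 26.1·(cos(60.0°) + j·sin(60.0°)) = 13.05 + j22.6 V
  V2 = 63.6·(cos(146.9°) + j·sin(146.9°)) = -53.28 + j34.73 V
  V3 = 7.02·(cos(172.7°) + j·sin(172.7°)) = -6.963 + j0.892 V
Step 2 — Sum components: V_total = -47.19 + j58.23 V.
Step 3 — Convert to polar: |V_total| = 74.95 V, ∠V_total = 129.0°.

V_total = 74.95∠129.0° V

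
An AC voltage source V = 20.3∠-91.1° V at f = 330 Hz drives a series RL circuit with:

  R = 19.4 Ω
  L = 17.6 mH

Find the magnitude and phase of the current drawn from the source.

Step 1 — Angular frequency: ω = 2π·f = 2π·330 = 2073 rad/s.
Step 2 — Component impedances:
  R: Z = R = 19.4 Ω
  L: Z = jωL = j·2073·0.0176 = 0 + j36.49 Ω
Step 3 — Series combination: Z_total = R + L = 19.4 + j36.49 Ω = 41.33∠62.0° Ω.
Step 4 — Source phasor: V = 20.3∠-91.1° V = -0.3897 - j20.3 V.
Step 5 — Ohm's law: I = V / Z_total = (-0.3897 - j20.3) / (19.4 + j36.49) = -0.4381 - j0.2222 A.
Step 6 — Convert to polar: |I| = 0.4912 A, ∠I = -153.1°.

I = 0.4912∠-153.1° A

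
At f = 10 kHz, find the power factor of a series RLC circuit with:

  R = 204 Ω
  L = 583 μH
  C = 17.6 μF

Step 1 — Angular frequency: ω = 2π·f = 2π·1e+04 = 6.283e+04 rad/s.
Step 2 — Component impedances:
  R: Z = R = 204 Ω
  L: Z = jωL = j·6.283e+04·0.000583 = 0 + j36.63 Ω
  C: Z = 1/(jωC) = -j/(ω·C) = 0 - j0.9043 Ω
Step 3 — Series combination: Z_total = R + L + C = 204 + j35.73 Ω = 207.1∠9.9° Ω.
Step 4 — Power factor: PF = cos(φ) = Re(Z)/|Z| = 204/207.1 = 0.985.
Step 5 — Type: Im(Z) = 35.73 ⇒ lagging (phase φ = 9.9°).

PF = 0.985 (lagging, φ = 9.9°)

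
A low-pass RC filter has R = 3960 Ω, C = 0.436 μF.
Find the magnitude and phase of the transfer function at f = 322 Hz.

Step 1 — Angular frequency: ω = 2π·322 = 2023 rad/s.
Step 2 — Transfer function: H(jω) = 1/(1 + jωRC).
Step 3 — Denominator: 1 + jωRC = 1 + j·2023·3960·4.36e-07 = 1 + j3.493.
Step 4 — H = 0.07575 - j0.2646.
Step 5 — Magnitude: |H| = 0.2752 (-11.2 dB); phase: φ = -74.0°.

|H| = 0.2752 (-11.2 dB), φ = -74.0°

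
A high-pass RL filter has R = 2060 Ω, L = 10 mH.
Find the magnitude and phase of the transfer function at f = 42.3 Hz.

Step 1 — Angular frequency: ω = 2π·42.3 = 265.8 rad/s.
Step 2 — Transfer function: H(jω) = jωL/(R + jωL).
Step 3 — Numerator jωL = j·2.658; denominator R + jωL = 2060 + j2.658.
Step 4 — H = 1.665e-06 + j0.00129.
Step 5 — Magnitude: |H| = 0.00129 (-57.8 dB); phase: φ = 89.9°.

|H| = 0.00129 (-57.8 dB), φ = 89.9°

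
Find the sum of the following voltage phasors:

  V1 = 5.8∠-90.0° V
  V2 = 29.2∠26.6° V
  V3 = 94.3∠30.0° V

Step 1 — Convert each phasor to rectangular form:
  V1 = 5.8·(cos(-90.0°) + j·sin(-90.0°)) = 0 - j5.8 V
  V2 = 29.2·(cos(26.6°) + j·sin(26.6°)) = 26.11 + j13.07 V
  V3 = 94.3·(cos(30.0°) + j·sin(30.0°)) = 81.67 + j47.15 V
Step 2 — Sum components: V_total = 107.8 + j54.42 V.
Step 3 — Convert to polar: |V_total| = 120.7 V, ∠V_total = 26.8°.

V_total = 120.7∠26.8° V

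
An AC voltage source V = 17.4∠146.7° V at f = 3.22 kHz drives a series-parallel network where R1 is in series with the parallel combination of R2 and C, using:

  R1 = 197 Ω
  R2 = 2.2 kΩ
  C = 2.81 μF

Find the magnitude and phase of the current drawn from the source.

Step 1 — Angular frequency: ω = 2π·f = 2π·3220 = 2.023e+04 rad/s.
Step 2 — Component impedances:
  R1: Z = R = 197 Ω
  R2: Z = R = 2200 Ω
  C: Z = 1/(jωC) = -j/(ω·C) = 0 - j17.59 Ω
Step 3 — Parallel branch: R2 || C = 1/(1/R2 + 1/C) = 0.1406 - j17.59 Ω.
Step 4 — Series with R1: Z_total = R1 + (R2 || C) = 197.1 - j17.59 Ω = 197.9∠-5.1° Ω.
Step 5 — Source phasor: V = 17.4∠146.7° V = -14.54 + j9.553 V.
Step 6 — Ohm's law: I = V / Z_total = (-14.54 + j9.553) / (197.1 - j17.59) = -0.07748 + j0.04155 A.
Step 7 — Convert to polar: |I| = 0.08791 A, ∠I = 151.8°.

I = 0.08791∠151.8° A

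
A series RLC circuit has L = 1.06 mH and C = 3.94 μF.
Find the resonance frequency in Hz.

Step 1 — Resonance condition Im(Z)=0 gives ω₀ = 1/√(LC).
Step 2 — ω₀ = 1/√(0.00106·3.94e-06) = 1.547e+04 rad/s.
Step 3 — f₀ = ω₀/(2π) = 2463 Hz.

f₀ = 2463 Hz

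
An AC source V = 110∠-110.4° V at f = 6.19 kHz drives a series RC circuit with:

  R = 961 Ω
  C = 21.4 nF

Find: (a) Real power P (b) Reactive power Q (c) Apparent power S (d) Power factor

Step 1 — Angular frequency: ω = 2π·f = 2π·6190 = 3.889e+04 rad/s.
Step 2 — Component impedances:
  R: Z = R = 961 Ω
  C: Z = 1/(jωC) = -j/(ω·C) = 0 - j1201 Ω
Step 3 — Series combination: Z_total = R + C = 961 - j1201 Ω = 1539∠-51.3° Ω.
Step 4 — Source phasor: V = 110∠-110.4° V = -38.34 - j103.1 V.
Step 5 — Current: I = V / Z = 0.03677 - j0.06132 A = 0.0715∠-59.1° A.
Step 6 — Complex power: S = V·I* = 4.912 - j6.142 VA.
Step 7 — Real power: P = Re(S) = 4.912 W.
Step 8 — Reactive power: Q = Im(S) = -6.142 VAR.
Step 9 — Apparent power: |S| = 7.865 VA.
Step 10 — Power factor: PF = P/|S| = 0.6246 (leading).

(a) P = 4.912 W  (b) Q = -6.142 VAR  (c) S = 7.865 VA  (d) PF = 0.6246 (leading)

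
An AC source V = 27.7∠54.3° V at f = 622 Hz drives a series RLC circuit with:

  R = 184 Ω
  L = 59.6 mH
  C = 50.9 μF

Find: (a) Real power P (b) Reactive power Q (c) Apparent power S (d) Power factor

Step 1 — Angular frequency: ω = 2π·f = 2π·622 = 3908 rad/s.
Step 2 — Component impedances:
  R: Z = R = 184 Ω
  L: Z = jωL = j·3908·0.0596 = 0 + j232.9 Ω
  C: Z = 1/(jωC) = -j/(ω·C) = 0 - j5.027 Ω
Step 3 — Series combination: Z_total = R + L + C = 184 + j227.9 Ω = 292.9∠51.1° Ω.
Step 4 — Source phasor: V = 27.7∠54.3° V = 16.16 + j22.49 V.
Step 5 — Current: I = V / Z = 0.09442 + j0.005306 A = 0.09457∠3.2° A.
Step 6 — Complex power: S = V·I* = 1.646 + j2.038 VA.
Step 7 — Real power: P = Re(S) = 1.646 W.
Step 8 — Reactive power: Q = Im(S) = 2.038 VAR.
Step 9 — Apparent power: |S| = 2.62 VA.
Step 10 — Power factor: PF = P/|S| = 0.6282 (lagging).

(a) P = 1.646 W  (b) Q = 2.038 VAR  (c) S = 2.62 VA  (d) PF = 0.6282 (lagging)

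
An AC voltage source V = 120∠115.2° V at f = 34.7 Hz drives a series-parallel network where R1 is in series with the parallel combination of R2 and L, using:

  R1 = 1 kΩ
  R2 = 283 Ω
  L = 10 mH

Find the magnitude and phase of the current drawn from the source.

Step 1 — Angular frequency: ω = 2π·f = 2π·34.7 = 218 rad/s.
Step 2 — Component impedances:
  R1: Z = R = 1000 Ω
  R2: Z = R = 283 Ω
  L: Z = jωL = j·218·0.01 = 0 + j2.18 Ω
Step 3 — Parallel branch: R2 || L = 1/(1/R2 + 1/L) = 0.0168 + j2.18 Ω.
Step 4 — Series with R1: Z_total = R1 + (R2 || L) = 1000 + j2.18 Ω = 1000∠0.1° Ω.
Step 5 — Source phasor: V = 120∠115.2° V = -51.09 + j108.6 V.
Step 6 — Ohm's law: I = V / Z_total = (-51.09 + j108.6) / (1000 + j2.18) = -0.05086 + j0.1087 A.
Step 7 — Convert to polar: |I| = 0.12 A, ∠I = 115.1°.

I = 0.12∠115.1° A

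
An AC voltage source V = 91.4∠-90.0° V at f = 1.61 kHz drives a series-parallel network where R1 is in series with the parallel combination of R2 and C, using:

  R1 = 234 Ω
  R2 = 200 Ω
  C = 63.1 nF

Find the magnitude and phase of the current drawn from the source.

Step 1 — Angular frequency: ω = 2π·f = 2π·1610 = 1.012e+04 rad/s.
Step 2 — Component impedances:
  R1: Z = R = 234 Ω
  R2: Z = R = 200 Ω
  C: Z = 1/(jωC) = -j/(ω·C) = 0 - j1567 Ω
Step 3 — Parallel branch: R2 || C = 1/(1/R2 + 1/C) = 196.8 - j25.12 Ω.
Step 4 — Series with R1: Z_total = R1 + (R2 || C) = 430.8 - j25.12 Ω = 431.5∠-3.3° Ω.
Step 5 — Source phasor: V = 91.4∠-90.0° V = 0 - j91.4 V.
Step 6 — Ohm's law: I = V / Z_total = (0 - j91.4) / (430.8 - j25.12) = 0.01233 - j0.2114 A.
Step 7 — Convert to polar: |I| = 0.2118 A, ∠I = -86.7°.

I = 0.2118∠-86.7° A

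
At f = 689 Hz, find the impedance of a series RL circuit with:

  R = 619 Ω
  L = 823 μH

Step 1 — Angular frequency: ω = 2π·f = 2π·689 = 4329 rad/s.
Step 2 — Component impedances:
  R: Z = R = 619 Ω
  L: Z = jωL = j·4329·0.000823 = 0 + j3.563 Ω
Step 3 — Series combination: Z_total = R + L = 619 + j3.563 Ω = 619∠0.3° Ω.

Z = 619 + j3.563 Ω = 619∠0.3° Ω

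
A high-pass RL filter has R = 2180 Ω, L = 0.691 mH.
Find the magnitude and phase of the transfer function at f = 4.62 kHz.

Step 1 — Angular frequency: ω = 2π·4620 = 2.903e+04 rad/s.
Step 2 — Transfer function: H(jω) = jωL/(R + jωL).
Step 3 — Numerator jωL = j·20.06; denominator R + jωL = 2180 + j20.06.
Step 4 — H = 8.465e-05 + j0.0092.
Step 5 — Magnitude: |H| = 0.009201 (-40.7 dB); phase: φ = 89.5°.

|H| = 0.009201 (-40.7 dB), φ = 89.5°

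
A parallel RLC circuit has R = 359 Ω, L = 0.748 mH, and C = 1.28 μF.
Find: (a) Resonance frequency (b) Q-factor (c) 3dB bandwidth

Step 1 — Resonance: ω₀ = 1/√(LC) = 1/√(0.000748·1.28e-06) = 3.232e+04 rad/s.
Step 2 — f₀ = ω₀/(2π) = 5144 Hz.
Step 3 — Parallel Q: Q = R/(ω₀L) = 359/(3.232e+04·0.000748) = 14.85.
Step 4 — Bandwidth: Δω = ω₀/Q = 2176 rad/s; BW = Δω/(2π) = 346.4 Hz.

(a) f₀ = 5144 Hz  (b) Q = 14.85  (c) BW = 346.4 Hz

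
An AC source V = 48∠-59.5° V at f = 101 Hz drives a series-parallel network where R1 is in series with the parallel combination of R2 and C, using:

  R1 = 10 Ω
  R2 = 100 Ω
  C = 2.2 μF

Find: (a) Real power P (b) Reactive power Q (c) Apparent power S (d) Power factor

Step 1 — Angular frequency: ω = 2π·f = 2π·101 = 634.6 rad/s.
Step 2 — Component impedances:
  R1: Z = R = 10 Ω
  R2: Z = R = 100 Ω
  C: Z = 1/(jωC) = -j/(ω·C) = 0 - j716.3 Ω
Step 3 — Parallel branch: R2 || C = 1/(1/R2 + 1/C) = 98.09 - j13.69 Ω.
Step 4 — Series with R1: Z_total = R1 + (R2 || C) = 108.1 - j13.69 Ω = 109∠-7.2° Ω.
Step 5 — Source phasor: V = 48∠-59.5° V = 24.36 - j41.36 V.
Step 6 — Current: I = V / Z = 0.2695 - j0.3485 A = 0.4406∠-52.3° A.
Step 7 — Complex power: S = V·I* = 20.98 - j2.658 VA.
Step 8 — Real power: P = Re(S) = 20.98 W.
Step 9 — Reactive power: Q = Im(S) = -2.658 VAR.
Step 10 — Apparent power: |S| = 21.15 VA.
Step 11 — Power factor: PF = P/|S| = 0.9921 (leading).

(a) P = 20.98 W  (b) Q = -2.658 VAR  (c) S = 21.15 VA  (d) PF = 0.9921 (leading)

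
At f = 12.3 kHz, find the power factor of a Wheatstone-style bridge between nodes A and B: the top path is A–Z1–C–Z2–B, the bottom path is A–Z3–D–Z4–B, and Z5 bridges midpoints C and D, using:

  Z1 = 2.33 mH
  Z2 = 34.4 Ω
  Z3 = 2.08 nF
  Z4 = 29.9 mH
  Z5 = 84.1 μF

Step 1 — Angular frequency: ω = 2π·f = 2π·1.23e+04 = 7.728e+04 rad/s.
Step 2 — Component impedances:
  Z1: Z = jωL = j·7.728e+04·0.00233 = 0 + j180.1 Ω
  Z2: Z = R = 34.4 Ω
  Z3: Z = 1/(jωC) = -j/(ω·C) = 0 - j6221 Ω
  Z4: Z = jωL = j·7.728e+04·0.0299 = 0 + j2311 Ω
  Z5: Z = 1/(jωC) = -j/(ω·C) = 0 - j0.1539 Ω
Step 3 — Bridge requires nodal analysis (the Z5 bridge couples midpoints C and D, so the two paths cannot be reduced to a simple series/parallel combination). Setting node B to ground and injecting 1 A at node A, the 3-node admittance system at A, C, D solves to V_A = Z_AB = 34.39 + j185.9 Ω = 189.1∠79.5° Ω.
Step 4 — Power factor: PF = cos(φ) = Re(Z)/|Z| = 34.39/189.1 = 0.1819.
Step 5 — Type: Im(Z) = 185.9 ⇒ lagging (phase φ = 79.5°).

PF = 0.1819 (lagging, φ = 79.5°)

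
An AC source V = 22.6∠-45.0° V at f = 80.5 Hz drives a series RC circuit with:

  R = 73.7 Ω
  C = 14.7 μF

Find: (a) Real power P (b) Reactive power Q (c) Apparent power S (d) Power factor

Step 1 — Angular frequency: ω = 2π·f = 2π·80.5 = 505.8 rad/s.
Step 2 — Component impedances:
  R: Z = R = 73.7 Ω
  C: Z = 1/(jωC) = -j/(ω·C) = 0 - j134.5 Ω
Step 3 — Series combination: Z_total = R + C = 73.7 - j134.5 Ω = 153.4∠-61.3° Ω.
Step 4 — Source phasor: V = 22.6∠-45.0° V = 15.98 - j15.98 V.
Step 5 — Current: I = V / Z = 0.1415 + j0.04131 A = 0.1474∠16.3° A.
Step 6 — Complex power: S = V·I* = 1.6 - j2.921 VA.
Step 7 — Real power: P = Re(S) = 1.6 W.
Step 8 — Reactive power: Q = Im(S) = -2.921 VAR.
Step 9 — Apparent power: |S| = 3.33 VA.
Step 10 — Power factor: PF = P/|S| = 0.4806 (leading).

(a) P = 1.6 W  (b) Q = -2.921 VAR  (c) S = 3.33 VA  (d) PF = 0.4806 (leading)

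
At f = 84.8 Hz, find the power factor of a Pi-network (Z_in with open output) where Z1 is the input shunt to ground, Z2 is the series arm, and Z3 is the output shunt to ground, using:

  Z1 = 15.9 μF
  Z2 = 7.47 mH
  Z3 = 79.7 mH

Step 1 — Angular frequency: ω = 2π·f = 2π·84.8 = 532.8 rad/s.
Step 2 — Component impedances:
  Z1: Z = 1/(jωC) = -j/(ω·C) = 0 - j118 Ω
  Z2: Z = jωL = j·532.8·0.00747 = 0 + j3.98 Ω
  Z3: Z = jωL = j·532.8·0.0797 = 0 + j42.47 Ω
Step 3 — With open output, the series arm Z2 and the output shunt Z3 appear in series to ground: Z2 + Z3 = 0 + j46.45 Ω.
Step 4 — Parallel with input shunt Z1: Z_in = Z1 || (Z2 + Z3) = 0 + j76.58 Ω = 76.58∠90.0° Ω.
Step 5 — Power factor: PF = cos(φ) = Re(Z)/|Z| = -0/76.58 = -0.
Step 6 — Type: Im(Z) = 76.58 ⇒ lagging (phase φ = 90.0°).

PF = -0 (lagging, φ = 90.0°)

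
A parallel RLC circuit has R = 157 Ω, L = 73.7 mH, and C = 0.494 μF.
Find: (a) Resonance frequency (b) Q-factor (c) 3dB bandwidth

Step 1 — Resonance: ω₀ = 1/√(LC) = 1/√(0.0737·4.94e-07) = 5241 rad/s.
Step 2 — f₀ = ω₀/(2π) = 834.1 Hz.
Step 3 — Parallel Q: Q = R/(ω₀L) = 157/(5241·0.0737) = 0.4065.
Step 4 — Bandwidth: Δω = ω₀/Q = 1.289e+04 rad/s; BW = Δω/(2π) = 2052 Hz.

(a) f₀ = 834.1 Hz  (b) Q = 0.4065  (c) BW = 2052 Hz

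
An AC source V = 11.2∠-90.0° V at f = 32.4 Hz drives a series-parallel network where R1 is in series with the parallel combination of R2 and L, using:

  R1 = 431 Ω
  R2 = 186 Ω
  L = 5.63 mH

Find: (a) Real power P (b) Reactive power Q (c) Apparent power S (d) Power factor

Step 1 — Angular frequency: ω = 2π·f = 2π·32.4 = 203.6 rad/s.
Step 2 — Component impedances:
  R1: Z = R = 431 Ω
  R2: Z = R = 186 Ω
  L: Z = jωL = j·203.6·0.00563 = 0 + j1.146 Ω
Step 3 — Parallel branch: R2 || L = 1/(1/R2 + 1/L) = 0.007062 + j1.146 Ω.
Step 4 — Series with R1: Z_total = R1 + (R2 || L) = 431 + j1.146 Ω = 431∠0.2° Ω.
Step 5 — Source phasor: V = 11.2∠-90.0° V = 0 - j11.2 V.
Step 6 — Current: I = V / Z = -6.91e-05 - j0.02599 A = 0.02599∠-90.2° A.
Step 7 — Complex power: S = V·I* = 0.291 + j0.0007739 VA.
Step 8 — Real power: P = Re(S) = 0.291 W.
Step 9 — Reactive power: Q = Im(S) = 0.0007739 VAR.
Step 10 — Apparent power: |S| = 0.291 VA.
Step 11 — Power factor: PF = P/|S| = 1 (lagging).

(a) P = 0.291 W  (b) Q = 0.0007739 VAR  (c) S = 0.291 VA  (d) PF = 1 (lagging)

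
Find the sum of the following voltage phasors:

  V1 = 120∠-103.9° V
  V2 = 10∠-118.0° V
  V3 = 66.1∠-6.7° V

Step 1 — Convert each phasor to rectangular form:
  V1 = 120·(cos(-103.9°) + j·sin(-103.9°)) = -28.83 - j116.5 V
  V2 = 10·(cos(-118.0°) + j·sin(-118.0°)) = -4.695 - j8.829 V
  V3 = 66.1·(cos(-6.7°) + j·sin(-6.7°)) = 65.65 - j7.712 V
Step 2 — Sum components: V_total = 32.13 - j133 V.
Step 3 — Convert to polar: |V_total| = 136.9 V, ∠V_total = -76.4°.

V_total = 136.9∠-76.4° V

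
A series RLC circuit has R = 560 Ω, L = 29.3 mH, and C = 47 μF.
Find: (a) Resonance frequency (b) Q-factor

Step 1 — Resonance condition Im(Z)=0 gives ω₀ = 1/√(LC).
Step 2 — ω₀ = 1/√(0.0293·4.7e-05) = 852.2 rad/s.
Step 3 — f₀ = ω₀/(2π) = 135.6 Hz.
Step 4 — Series Q: Q = ω₀L/R = 852.2·0.0293/560 = 0.04459.

(a) f₀ = 135.6 Hz  (b) Q = 0.04459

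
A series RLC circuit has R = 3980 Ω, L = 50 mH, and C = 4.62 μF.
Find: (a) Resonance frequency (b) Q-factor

Step 1 — Resonance condition Im(Z)=0 gives ω₀ = 1/√(LC).
Step 2 — ω₀ = 1/√(0.05·4.62e-06) = 2081 rad/s.
Step 3 — f₀ = ω₀/(2π) = 331.1 Hz.
Step 4 — Series Q: Q = ω₀L/R = 2081·0.05/3980 = 0.02614.

(a) f₀ = 331.1 Hz  (b) Q = 0.02614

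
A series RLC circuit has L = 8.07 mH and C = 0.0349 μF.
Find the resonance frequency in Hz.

Step 1 — Resonance condition Im(Z)=0 gives ω₀ = 1/√(LC).
Step 2 — ω₀ = 1/√(0.00807·3.49e-08) = 5.959e+04 rad/s.
Step 3 — f₀ = ω₀/(2π) = 9484 Hz.

f₀ = 9484 Hz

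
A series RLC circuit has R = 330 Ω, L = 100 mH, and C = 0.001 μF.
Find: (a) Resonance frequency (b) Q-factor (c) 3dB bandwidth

Step 1 — Resonance: ω₀ = 1/√(LC) = 1/√(0.1·1e-09) = 1e+05 rad/s.
Step 2 — f₀ = ω₀/(2π) = 1.592e+04 Hz.
Step 3 — Series Q: Q = ω₀L/R = 1e+05·0.1/330 = 30.3.
Step 4 — Bandwidth: Δω = ω₀/Q = 3300 rad/s; BW = Δω/(2π) = 525.2 Hz.

(a) f₀ = 1.592e+04 Hz  (b) Q = 30.3  (c) BW = 525.2 Hz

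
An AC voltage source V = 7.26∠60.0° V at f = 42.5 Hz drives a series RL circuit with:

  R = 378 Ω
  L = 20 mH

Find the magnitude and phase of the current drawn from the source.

Step 1 — Angular frequency: ω = 2π·f = 2π·42.5 = 267 rad/s.
Step 2 — Component impedances:
  R: Z = R = 378 Ω
  L: Z = jωL = j·267·0.02 = 0 + j5.341 Ω
Step 3 — Series combination: Z_total = R + L = 378 + j5.341 Ω = 378∠0.8° Ω.
Step 4 — Source phasor: V = 7.26∠60.0° V = 3.63 + j6.287 V.
Step 5 — Ohm's law: I = V / Z_total = (3.63 + j6.287) / (378 + j5.341) = 0.009836 + j0.01649 A.
Step 6 — Convert to polar: |I| = 0.0192 A, ∠I = 59.2°.

I = 0.0192∠59.2° A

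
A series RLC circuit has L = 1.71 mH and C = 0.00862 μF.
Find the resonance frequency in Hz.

Step 1 — Resonance condition Im(Z)=0 gives ω₀ = 1/√(LC).
Step 2 — ω₀ = 1/√(0.00171·8.62e-09) = 2.605e+05 rad/s.
Step 3 — f₀ = ω₀/(2π) = 4.145e+04 Hz.

f₀ = 4.145e+04 Hz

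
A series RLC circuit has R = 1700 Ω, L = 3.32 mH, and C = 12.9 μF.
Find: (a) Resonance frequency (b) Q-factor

Step 1 — Resonance condition Im(Z)=0 gives ω₀ = 1/√(LC).
Step 2 — ω₀ = 1/√(0.00332·1.29e-05) = 4832 rad/s.
Step 3 — f₀ = ω₀/(2π) = 769.1 Hz.
Step 4 — Series Q: Q = ω₀L/R = 4832·0.00332/1700 = 0.009437.

(a) f₀ = 769.1 Hz  (b) Q = 0.009437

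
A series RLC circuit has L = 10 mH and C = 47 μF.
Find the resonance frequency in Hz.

Step 1 — Resonance condition Im(Z)=0 gives ω₀ = 1/√(LC).
Step 2 — ω₀ = 1/√(0.01·4.7e-05) = 1459 rad/s.
Step 3 — f₀ = ω₀/(2π) = 232.2 Hz.

f₀ = 232.2 Hz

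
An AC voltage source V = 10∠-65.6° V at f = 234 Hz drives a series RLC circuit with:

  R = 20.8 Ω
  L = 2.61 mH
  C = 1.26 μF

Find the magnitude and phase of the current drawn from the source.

Step 1 — Angular frequency: ω = 2π·f = 2π·234 = 1470 rad/s.
Step 2 — Component impedances:
  R: Z = R = 20.8 Ω
  L: Z = jωL = j·1470·0.00261 = 0 + j3.837 Ω
  C: Z = 1/(jωC) = -j/(ω·C) = 0 - j539.8 Ω
Step 3 — Series combination: Z_total = R + L + C = 20.8 - j536 Ω = 536.4∠-87.8° Ω.
Step 4 — Source phasor: V = 10∠-65.6° V = 4.131 - j9.107 V.
Step 5 — Ohm's law: I = V / Z_total = (4.131 - j9.107) / (20.8 - j536) = 0.01726 + j0.007038 A.
Step 6 — Convert to polar: |I| = 0.01864 A, ∠I = 22.2°.

I = 0.01864∠22.2° A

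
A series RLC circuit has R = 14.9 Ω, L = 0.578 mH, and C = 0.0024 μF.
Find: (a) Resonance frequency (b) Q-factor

Step 1 — Resonance condition Im(Z)=0 gives ω₀ = 1/√(LC).
Step 2 — ω₀ = 1/√(0.000578·2.4e-09) = 8.49e+05 rad/s.
Step 3 — f₀ = ω₀/(2π) = 1.351e+05 Hz.
Step 4 — Series Q: Q = ω₀L/R = 8.49e+05·0.000578/14.9 = 32.94.

(a) f₀ = 1.351e+05 Hz  (b) Q = 32.94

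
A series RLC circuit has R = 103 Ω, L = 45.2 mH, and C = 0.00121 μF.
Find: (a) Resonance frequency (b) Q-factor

Step 1 — Resonance condition Im(Z)=0 gives ω₀ = 1/√(LC).
Step 2 — ω₀ = 1/√(0.0452·1.21e-09) = 1.352e+05 rad/s.
Step 3 — f₀ = ω₀/(2π) = 2.152e+04 Hz.
Step 4 — Series Q: Q = ω₀L/R = 1.352e+05·0.0452/103 = 59.34.

(a) f₀ = 2.152e+04 Hz  (b) Q = 59.34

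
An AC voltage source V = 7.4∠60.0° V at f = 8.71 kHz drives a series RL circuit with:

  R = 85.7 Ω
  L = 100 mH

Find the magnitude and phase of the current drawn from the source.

Step 1 — Angular frequency: ω = 2π·f = 2π·8710 = 5.473e+04 rad/s.
Step 2 — Component impedances:
  R: Z = R = 85.7 Ω
  L: Z = jωL = j·5.473e+04·0.1 = 0 + j5473 Ω
Step 3 — Series combination: Z_total = R + L = 85.7 + j5473 Ω = 5473∠89.1° Ω.
Step 4 — Source phasor: V = 7.4∠60.0° V = 3.7 + j6.409 V.
Step 5 — Ohm's law: I = V / Z_total = (3.7 + j6.409) / (85.7 + j5473) = 0.001181 - j0.0006576 A.
Step 6 — Convert to polar: |I| = 0.001352 A, ∠I = -29.1°.

I = 0.001352∠-29.1° A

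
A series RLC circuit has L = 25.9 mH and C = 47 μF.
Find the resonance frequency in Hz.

Step 1 — Resonance condition Im(Z)=0 gives ω₀ = 1/√(LC).
Step 2 — ω₀ = 1/√(0.0259·4.7e-05) = 906.4 rad/s.
Step 3 — f₀ = ω₀/(2π) = 144.3 Hz.

f₀ = 144.3 Hz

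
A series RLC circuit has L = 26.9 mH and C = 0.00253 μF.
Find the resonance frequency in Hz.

Step 1 — Resonance condition Im(Z)=0 gives ω₀ = 1/√(LC).
Step 2 — ω₀ = 1/√(0.0269·2.53e-09) = 1.212e+05 rad/s.
Step 3 — f₀ = ω₀/(2π) = 1.929e+04 Hz.

f₀ = 1.929e+04 Hz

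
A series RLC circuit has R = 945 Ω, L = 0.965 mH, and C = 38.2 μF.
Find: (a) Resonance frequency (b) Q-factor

Step 1 — Resonance condition Im(Z)=0 gives ω₀ = 1/√(LC).
Step 2 — ω₀ = 1/√(0.000965·3.82e-05) = 5208 rad/s.
Step 3 — f₀ = ω₀/(2π) = 828.9 Hz.
Step 4 — Series Q: Q = ω₀L/R = 5208·0.000965/945 = 0.005319.

(a) f₀ = 828.9 Hz  (b) Q = 0.005319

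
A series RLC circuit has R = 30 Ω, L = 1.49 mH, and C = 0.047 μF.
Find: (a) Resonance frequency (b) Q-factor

Step 1 — Resonance condition Im(Z)=0 gives ω₀ = 1/√(LC).
Step 2 — ω₀ = 1/√(0.00149·4.7e-08) = 1.195e+05 rad/s.
Step 3 — f₀ = ω₀/(2π) = 1.902e+04 Hz.
Step 4 — Series Q: Q = ω₀L/R = 1.195e+05·0.00149/30 = 5.935.

(a) f₀ = 1.902e+04 Hz  (b) Q = 5.935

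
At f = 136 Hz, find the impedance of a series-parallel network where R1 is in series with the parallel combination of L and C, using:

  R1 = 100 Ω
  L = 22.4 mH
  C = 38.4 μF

Step 1 — Angular frequency: ω = 2π·f = 2π·136 = 854.5 rad/s.
Step 2 — Component impedances:
  R1: Z = R = 100 Ω
  L: Z = jωL = j·854.5·0.0224 = 0 + j19.14 Ω
  C: Z = 1/(jωC) = -j/(ω·C) = 0 - j30.48 Ω
Step 3 — Parallel branch: L || C = 1/(1/L + 1/C) = 0 + j51.47 Ω.
Step 4 — Series with R1: Z_total = R1 + (L || C) = 100 + j51.47 Ω = 112.5∠27.2° Ω.

Z = 100 + j51.47 Ω = 112.5∠27.2° Ω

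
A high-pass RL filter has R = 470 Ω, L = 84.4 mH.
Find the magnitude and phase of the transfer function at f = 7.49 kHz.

Step 1 — Angular frequency: ω = 2π·7490 = 4.706e+04 rad/s.
Step 2 — Transfer function: H(jω) = jωL/(R + jωL).
Step 3 — Numerator jωL = j·3972; denominator R + jωL = 470 + j3972.
Step 4 — H = 0.9862 + j0.1167.
Step 5 — Magnitude: |H| = 0.9931 (-0.1 dB); phase: φ = 6.7°.

|H| = 0.9931 (-0.1 dB), φ = 6.7°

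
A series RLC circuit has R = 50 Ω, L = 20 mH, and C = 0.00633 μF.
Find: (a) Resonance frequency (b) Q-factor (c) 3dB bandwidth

Step 1 — Resonance: ω₀ = 1/√(LC) = 1/√(0.02·6.33e-09) = 8.888e+04 rad/s.
Step 2 — f₀ = ω₀/(2π) = 1.415e+04 Hz.
Step 3 — Series Q: Q = ω₀L/R = 8.888e+04·0.02/50 = 35.55.
Step 4 — Bandwidth: Δω = ω₀/Q = 2500 rad/s; BW = Δω/(2π) = 397.9 Hz.

(a) f₀ = 1.415e+04 Hz  (b) Q = 35.55  (c) BW = 397.9 Hz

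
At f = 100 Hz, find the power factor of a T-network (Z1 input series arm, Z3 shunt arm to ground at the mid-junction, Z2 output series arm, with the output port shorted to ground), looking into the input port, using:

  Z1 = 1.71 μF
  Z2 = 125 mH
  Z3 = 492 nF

Step 1 — Angular frequency: ω = 2π·f = 2π·100 = 628.3 rad/s.
Step 2 — Component impedances:
  Z1: Z = 1/(jωC) = -j/(ω·C) = 0 - j930.7 Ω
  Z2: Z = jωL = j·628.3·0.125 = 0 + j78.54 Ω
  Z3: Z = 1/(jωC) = -j/(ω·C) = 0 - j3235 Ω
Step 3 — With the output port shorted to ground, the output series arm Z2 runs from the junction to ground; the shunt arm Z3 also runs from the junction to ground. They appear in parallel: Z3 || Z2 = 0 + j80.49 Ω.
Step 4 — Series with input arm Z1: Z_in = Z1 + (Z3 || Z2) = 0 - j850.2 Ω = 850.2∠-90.0° Ω.
Step 5 — Power factor: PF = cos(φ) = Re(Z)/|Z| = 0/850.2 = 0.
Step 6 — Type: Im(Z) = -850.2 ⇒ leading (phase φ = -90.0°).

PF = 0 (leading, φ = -90.0°)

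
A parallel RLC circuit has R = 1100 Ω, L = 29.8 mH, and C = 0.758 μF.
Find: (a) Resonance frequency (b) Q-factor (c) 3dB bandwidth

Step 1 — Resonance: ω₀ = 1/√(LC) = 1/√(0.0298·7.58e-07) = 6654 rad/s.
Step 2 — f₀ = ω₀/(2π) = 1059 Hz.
Step 3 — Parallel Q: Q = R/(ω₀L) = 1100/(6654·0.0298) = 5.548.
Step 4 — Bandwidth: Δω = ω₀/Q = 1199 rad/s; BW = Δω/(2π) = 190.9 Hz.

(a) f₀ = 1059 Hz  (b) Q = 5.548  (c) BW = 190.9 Hz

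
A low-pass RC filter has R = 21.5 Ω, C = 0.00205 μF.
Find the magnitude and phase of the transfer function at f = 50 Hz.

Step 1 — Angular frequency: ω = 2π·50 = 314.2 rad/s.
Step 2 — Transfer function: H(jω) = 1/(1 + jωRC).
Step 3 — Denominator: 1 + jωRC = 1 + j·314.2·21.5·2.05e-09 = 1 + j1.385e-05.
Step 4 — H = 1 - j1.385e-05.
Step 5 — Magnitude: |H| = 1 (-0.0 dB); phase: φ = -0.0°.

|H| = 1 (-0.0 dB), φ = -0.0°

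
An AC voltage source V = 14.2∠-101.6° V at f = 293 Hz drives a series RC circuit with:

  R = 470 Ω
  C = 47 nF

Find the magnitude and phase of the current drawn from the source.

Step 1 — Angular frequency: ω = 2π·f = 2π·293 = 1841 rad/s.
Step 2 — Component impedances:
  R: Z = R = 470 Ω
  C: Z = 1/(jωC) = -j/(ω·C) = 0 - j1.156e+04 Ω
Step 3 — Series combination: Z_total = R + C = 470 - j1.156e+04 Ω = 1.157e+04∠-87.7° Ω.
Step 4 — Source phasor: V = 14.2∠-101.6° V = -2.855 - j13.91 V.
Step 5 — Ohm's law: I = V / Z_total = (-2.855 - j13.91) / (470 - j1.156e+04) = 0.001192 - j0.0002955 A.
Step 6 — Convert to polar: |I| = 0.001228 A, ∠I = -13.9°.

I = 0.001228∠-13.9° A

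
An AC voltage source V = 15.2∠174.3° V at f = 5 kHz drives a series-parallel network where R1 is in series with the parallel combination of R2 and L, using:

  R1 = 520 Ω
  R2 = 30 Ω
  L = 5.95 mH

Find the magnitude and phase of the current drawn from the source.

Step 1 — Angular frequency: ω = 2π·f = 2π·5000 = 3.142e+04 rad/s.
Step 2 — Component impedances:
  R1: Z = R = 520 Ω
  R2: Z = R = 30 Ω
  L: Z = jωL = j·3.142e+04·0.00595 = 0 + j186.9 Ω
Step 3 — Parallel branch: R2 || L = 1/(1/R2 + 1/L) = 29.25 + j4.694 Ω.
Step 4 — Series with R1: Z_total = R1 + (R2 || L) = 549.2 + j4.694 Ω = 549.3∠0.5° Ω.
Step 5 — Source phasor: V = 15.2∠174.3° V = -15.12 + j1.51 V.
Step 6 — Ohm's law: I = V / Z_total = (-15.12 + j1.51) / (549.2 + j4.694) = -0.02751 + j0.002984 A.
Step 7 — Convert to polar: |I| = 0.02767 A, ∠I = 173.8°.

I = 0.02767∠173.8° A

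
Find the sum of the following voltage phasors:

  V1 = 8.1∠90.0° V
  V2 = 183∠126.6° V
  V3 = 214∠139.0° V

Step 1 — Convert each phasor to rectangular form:
  V1 = 8.1·(cos(90.0°) + j·sin(90.0°)) = 0 + j8.1 V
  V2 = 183·(cos(126.6°) + j·sin(126.6°)) = -109.1 + j146.9 V
  V3 = 214·(cos(139.0°) + j·sin(139.0°)) = -161.5 + j140.4 V
Step 2 — Sum components: V_total = -270.6 + j295.4 V.
Step 3 — Convert to polar: |V_total| = 400.6 V, ∠V_total = 132.5°.

V_total = 400.6∠132.5° V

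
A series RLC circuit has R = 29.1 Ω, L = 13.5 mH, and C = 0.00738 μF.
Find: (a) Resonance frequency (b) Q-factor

Step 1 — Resonance condition Im(Z)=0 gives ω₀ = 1/√(LC).
Step 2 — ω₀ = 1/√(0.0135·7.38e-09) = 1.002e+05 rad/s.
Step 3 — f₀ = ω₀/(2π) = 1.595e+04 Hz.
Step 4 — Series Q: Q = ω₀L/R = 1.002e+05·0.0135/29.1 = 46.48.

(a) f₀ = 1.595e+04 Hz  (b) Q = 46.48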